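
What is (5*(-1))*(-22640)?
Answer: 113200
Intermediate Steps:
(5*(-1))*(-22640) = -5*(-22640) = 113200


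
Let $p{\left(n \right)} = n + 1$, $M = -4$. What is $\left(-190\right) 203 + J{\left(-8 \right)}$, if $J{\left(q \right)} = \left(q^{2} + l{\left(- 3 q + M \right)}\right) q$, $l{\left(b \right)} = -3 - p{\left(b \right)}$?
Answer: $-38890$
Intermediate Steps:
$p{\left(n \right)} = 1 + n$
$l{\left(b \right)} = -4 - b$ ($l{\left(b \right)} = -3 - \left(1 + b\right) = -4 - b$)
$J{\left(q \right)} = q \left(q^{2} + 3 q\right)$ ($J{\left(q \right)} = \left(q^{2} - - 3 q\right) q = \left(q^{2} + \left(-4 + \left(4 + 3 q\right)\right)\right) q = \left(q^{2} + 3 q\right) q = q \left(q^{2} + 3 q\right)$)
$\left(-190\right) 203 + J{\left(-8 \right)} = \left(-190\right) 203 + \left(-8\right)^{2} \left(3 - 8\right) = -38570 + 64 \left(-5\right) = -38570 - 320 = -38890$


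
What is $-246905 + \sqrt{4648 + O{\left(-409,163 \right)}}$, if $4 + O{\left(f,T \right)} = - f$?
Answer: $-246905 + \sqrt{5053} \approx -2.4683 \cdot 10^{5}$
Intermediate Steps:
$O{\left(f,T \right)} = -4 - f$
$-246905 + \sqrt{4648 + O{\left(-409,163 \right)}} = -246905 + \sqrt{4648 - -405} = -246905 + \sqrt{4648 + \left(-4 + 409\right)} = -246905 + \sqrt{4648 + 405} = -246905 + \sqrt{5053}$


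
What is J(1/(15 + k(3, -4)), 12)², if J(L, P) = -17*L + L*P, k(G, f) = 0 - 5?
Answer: ¼ ≈ 0.25000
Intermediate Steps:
k(G, f) = -5
J(1/(15 + k(3, -4)), 12)² = ((-17 + 12)/(15 - 5))² = (-5/10)² = ((⅒)*(-5))² = (-½)² = ¼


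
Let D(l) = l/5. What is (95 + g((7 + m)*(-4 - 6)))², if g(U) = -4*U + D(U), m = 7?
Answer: 393129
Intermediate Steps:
D(l) = l/5 (D(l) = l*(⅕) = l/5)
g(U) = -19*U/5 (g(U) = -4*U + U/5 = -19*U/5)
(95 + g((7 + m)*(-4 - 6)))² = (95 - 19*(7 + 7)*(-4 - 6)/5)² = (95 - 266*(-10)/5)² = (95 - 19/5*(-140))² = (95 + 532)² = 627² = 393129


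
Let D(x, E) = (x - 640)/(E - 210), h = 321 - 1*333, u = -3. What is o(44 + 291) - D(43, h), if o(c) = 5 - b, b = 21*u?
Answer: 4833/74 ≈ 65.311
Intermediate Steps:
b = -63 (b = 21*(-3) = -63)
o(c) = 68 (o(c) = 5 - 1*(-63) = 5 + 63 = 68)
h = -12 (h = 321 - 333 = -12)
D(x, E) = (-640 + x)/(-210 + E)
o(44 + 291) - D(43, h) = 68 - (-640 + 43)/(-210 - 12) = 68 - (-597)/(-222) = 68 - (-1)*(-597)/222 = 68 - 1*199/74 = 68 - 199/74 = 4833/74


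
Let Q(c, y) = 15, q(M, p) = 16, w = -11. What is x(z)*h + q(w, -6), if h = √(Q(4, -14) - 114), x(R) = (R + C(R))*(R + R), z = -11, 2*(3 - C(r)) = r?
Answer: 16 + 165*I*√11 ≈ 16.0 + 547.24*I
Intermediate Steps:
C(r) = 3 - r/2
x(R) = 2*R*(3 + R/2) (x(R) = (R + (3 - R/2))*(R + R) = (3 + R/2)*(2*R) = 2*R*(3 + R/2))
h = 3*I*√11 (h = √(15 - 114) = √(-99) = 3*I*√11 ≈ 9.9499*I)
x(z)*h + q(w, -6) = (-11*(6 - 11))*(3*I*√11) + 16 = (-11*(-5))*(3*I*√11) + 16 = 55*(3*I*√11) + 16 = 165*I*√11 + 16 = 16 + 165*I*√11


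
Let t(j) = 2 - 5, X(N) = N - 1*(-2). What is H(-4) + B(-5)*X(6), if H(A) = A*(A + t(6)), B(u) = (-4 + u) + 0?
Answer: -44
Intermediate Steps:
B(u) = -4 + u
X(N) = 2 + N (X(N) = N + 2 = 2 + N)
t(j) = -3
H(A) = A*(-3 + A) (H(A) = A*(A - 3) = A*(-3 + A))
H(-4) + B(-5)*X(6) = -4*(-3 - 4) + (-4 - 5)*(2 + 6) = -4*(-7) - 9*8 = 28 - 72 = -44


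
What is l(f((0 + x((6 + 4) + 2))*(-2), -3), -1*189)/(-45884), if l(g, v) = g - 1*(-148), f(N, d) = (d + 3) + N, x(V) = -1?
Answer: -75/22942 ≈ -0.0032691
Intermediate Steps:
f(N, d) = 3 + N + d (f(N, d) = (3 + d) + N = 3 + N + d)
l(g, v) = 148 + g (l(g, v) = g + 148 = 148 + g)
l(f((0 + x((6 + 4) + 2))*(-2), -3), -1*189)/(-45884) = (148 + (3 + (0 - 1)*(-2) - 3))/(-45884) = (148 + (3 - 1*(-2) - 3))*(-1/45884) = (148 + (3 + 2 - 3))*(-1/45884) = (148 + 2)*(-1/45884) = 150*(-1/45884) = -75/22942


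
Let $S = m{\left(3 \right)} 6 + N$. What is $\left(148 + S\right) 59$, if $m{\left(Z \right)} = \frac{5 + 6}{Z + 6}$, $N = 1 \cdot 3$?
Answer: $\frac{28025}{3} \approx 9341.7$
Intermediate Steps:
$N = 3$
$m{\left(Z \right)} = \frac{11}{6 + Z}$
$S = \frac{31}{3}$ ($S = \frac{11}{6 + 3} \cdot 6 + 3 = \frac{11}{9} \cdot 6 + 3 = \frac{22}{3} + 3 = \frac{31}{3} \approx 10.333$)
$\left(148 + S\right) 59 = \left(148 + \frac{31}{3}\right) 59 = \frac{475}{3} \cdot 59 = \frac{28025}{3}$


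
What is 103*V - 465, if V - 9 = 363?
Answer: 37851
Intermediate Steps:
V = 372 (V = 9 + 363 = 372)
103*V - 465 = 103*372 - 465 = 38316 - 465 = 37851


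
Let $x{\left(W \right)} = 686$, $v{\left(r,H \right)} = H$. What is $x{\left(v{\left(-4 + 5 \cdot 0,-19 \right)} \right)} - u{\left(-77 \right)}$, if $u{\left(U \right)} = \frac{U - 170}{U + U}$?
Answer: $\frac{105397}{154} \approx 684.4$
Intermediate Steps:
$u{\left(U \right)} = \frac{-170 + U}{2 U}$
$x{\left(v{\left(-4 + 5 \cdot 0,-19 \right)} \right)} - u{\left(-77 \right)} = 686 - \frac{-170 - 77}{2 \left(-77\right)} = 686 - \frac{1}{2} \left(- \frac{1}{77}\right) \left(-247\right) = 686 - \frac{247}{154} = \frac{105397}{154}$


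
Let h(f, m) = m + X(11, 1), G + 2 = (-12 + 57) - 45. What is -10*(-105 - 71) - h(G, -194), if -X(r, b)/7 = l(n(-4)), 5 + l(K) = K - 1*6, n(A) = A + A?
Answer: 1821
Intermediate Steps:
n(A) = 2*A
G = -2 (G = -2 + ((-12 + 57) - 45) = -2 + (45 - 45) = -2 + 0 = -2)
l(K) = -11 + K (l(K) = -5 + (K - 1*6) = -5 + (K - 6) = -5 + (-6 + K) = -11 + K)
X(r, b) = 133 (X(r, b) = -7*(-11 + 2*(-4)) = -7*(-11 - 8) = -7*(-19) = 133)
h(f, m) = 133 + m (h(f, m) = m + 133 = 133 + m)
-10*(-105 - 71) - h(G, -194) = -10*(-105 - 71) - (133 - 194) = -10*(-176) - 1*(-61) = 1760 + 61 = 1821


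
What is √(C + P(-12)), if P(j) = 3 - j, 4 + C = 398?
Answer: √409 ≈ 20.224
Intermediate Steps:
C = 394 (C = -4 + 398 = 394)
√(C + P(-12)) = √(394 + (3 - 1*(-12))) = √(394 + (3 + 12)) = √(394 + 15) = √409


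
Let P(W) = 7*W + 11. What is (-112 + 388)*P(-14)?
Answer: -24012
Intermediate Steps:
P(W) = 11 + 7*W
(-112 + 388)*P(-14) = (-112 + 388)*(11 + 7*(-14)) = 276*(11 - 98) = 276*(-87) = -24012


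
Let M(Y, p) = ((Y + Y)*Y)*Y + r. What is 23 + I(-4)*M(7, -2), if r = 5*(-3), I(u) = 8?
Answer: 5391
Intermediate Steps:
r = -15
M(Y, p) = -15 + 2*Y**3 (M(Y, p) = ((Y + Y)*Y)*Y - 15 = ((2*Y)*Y)*Y - 15 = (2*Y**2)*Y - 15 = 2*Y**3 - 15 = -15 + 2*Y**3)
23 + I(-4)*M(7, -2) = 23 + 8*(-15 + 2*7**3) = 23 + 8*(-15 + 2*343) = 23 + 8*(-15 + 686) = 23 + 8*671 = 23 + 5368 = 5391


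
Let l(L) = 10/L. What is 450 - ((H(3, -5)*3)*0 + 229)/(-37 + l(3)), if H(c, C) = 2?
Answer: 46137/101 ≈ 456.80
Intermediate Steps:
450 - ((H(3, -5)*3)*0 + 229)/(-37 + l(3)) = 450 - ((2*3)*0 + 229)/(-37 + 10/3) = 450 - (6*0 + 229)/(-37 + 10*(1/3)) = 450 - (0 + 229)/(-37 + 10/3) = 450 - 229/(-101/3) = 450 - 229*(-3)/101 = 450 - 1*(-687/101) = 450 + 687/101 = 46137/101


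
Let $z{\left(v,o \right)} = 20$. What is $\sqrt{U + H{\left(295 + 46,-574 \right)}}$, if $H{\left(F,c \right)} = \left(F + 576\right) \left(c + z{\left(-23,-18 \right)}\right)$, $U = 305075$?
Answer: $i \sqrt{202943} \approx 450.49 i$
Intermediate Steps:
$H{\left(F,c \right)} = \left(20 + c\right) \left(576 + F\right)$ ($H{\left(F,c \right)} = \left(F + 576\right) \left(c + 20\right) = \left(576 + F\right) \left(20 + c\right) = \left(20 + c\right) \left(576 + F\right)$)
$\sqrt{U + H{\left(295 + 46,-574 \right)}} = \sqrt{305075 + \left(11520 + 20 \left(295 + 46\right) + 576 \left(-574\right) + \left(295 + 46\right) \left(-574\right)\right)} = \sqrt{305075 + \left(11520 + 20 \cdot 341 - 330624 + 341 \left(-574\right)\right)} = \sqrt{305075 + \left(11520 + 6820 - 330624 - 195734\right)} = \sqrt{305075 - 508018} = \sqrt{-202943} = i \sqrt{202943}$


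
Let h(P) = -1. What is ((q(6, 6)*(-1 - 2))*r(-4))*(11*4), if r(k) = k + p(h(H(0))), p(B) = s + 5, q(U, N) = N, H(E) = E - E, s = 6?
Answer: -5544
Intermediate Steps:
H(E) = 0
p(B) = 11 (p(B) = 6 + 5 = 11)
r(k) = 11 + k (r(k) = k + 11 = 11 + k)
((q(6, 6)*(-1 - 2))*r(-4))*(11*4) = ((6*(-1 - 2))*(11 - 4))*(11*4) = ((6*(-3))*7)*44 = -18*7*44 = -126*44 = -5544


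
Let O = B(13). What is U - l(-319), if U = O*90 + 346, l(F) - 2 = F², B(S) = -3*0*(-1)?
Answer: -101417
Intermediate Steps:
B(S) = 0 (B(S) = 0*(-1) = 0)
O = 0
l(F) = 2 + F²
U = 346 (U = 0*90 + 346 = 0 + 346 = 346)
U - l(-319) = 346 - (2 + (-319)²) = 346 - (2 + 101761) = 346 - 1*101763 = 346 - 101763 = -101417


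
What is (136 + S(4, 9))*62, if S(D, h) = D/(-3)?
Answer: 25048/3 ≈ 8349.3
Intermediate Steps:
S(D, h) = -D/3 (S(D, h) = D*(-⅓) = -D/3)
(136 + S(4, 9))*62 = (136 - ⅓*4)*62 = (136 - 4/3)*62 = (404/3)*62 = 25048/3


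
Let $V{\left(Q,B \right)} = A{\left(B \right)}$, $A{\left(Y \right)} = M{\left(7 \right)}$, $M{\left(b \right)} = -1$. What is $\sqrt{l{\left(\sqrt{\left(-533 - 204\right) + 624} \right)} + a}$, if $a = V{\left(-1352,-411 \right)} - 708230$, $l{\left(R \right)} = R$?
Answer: $\sqrt{-708231 + i \sqrt{113}} \approx 0.006 + 841.56 i$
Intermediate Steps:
$A{\left(Y \right)} = -1$
$V{\left(Q,B \right)} = -1$
$a = -708231$ ($a = -1 - 708230 = -708231$)
$\sqrt{l{\left(\sqrt{\left(-533 - 204\right) + 624} \right)} + a} = \sqrt{\sqrt{\left(-533 - 204\right) + 624} - 708231} = \sqrt{\sqrt{-737 + 624} - 708231} = \sqrt{\sqrt{-113} - 708231} = \sqrt{i \sqrt{113} - 708231} = \sqrt{-708231 + i \sqrt{113}}$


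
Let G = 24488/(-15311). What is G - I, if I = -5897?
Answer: 90264479/15311 ≈ 5895.4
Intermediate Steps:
G = -24488/15311 (G = 24488*(-1/15311) = -24488/15311 ≈ -1.5994)
G - I = -24488/15311 - 1*(-5897) = -24488/15311 + 5897 = 90264479/15311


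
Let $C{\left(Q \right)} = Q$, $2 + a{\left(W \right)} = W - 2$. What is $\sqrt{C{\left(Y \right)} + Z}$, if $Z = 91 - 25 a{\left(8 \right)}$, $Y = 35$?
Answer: $\sqrt{26} \approx 5.099$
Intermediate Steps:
$a{\left(W \right)} = -4 + W$ ($a{\left(W \right)} = -2 + \left(W - 2\right) = -2 + \left(-2 + W\right) = -4 + W$)
$Z = -9$ ($Z = 91 - 25 \left(-4 + 8\right) = 91 - 100 = -9$)
$\sqrt{C{\left(Y \right)} + Z} = \sqrt{35 - 9} = \sqrt{26}$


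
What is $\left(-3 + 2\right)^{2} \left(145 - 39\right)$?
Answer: $106$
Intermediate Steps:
$\left(-3 + 2\right)^{2} \left(145 - 39\right) = \left(-1\right)^{2} \cdot 106 = 1 \cdot 106 = 106$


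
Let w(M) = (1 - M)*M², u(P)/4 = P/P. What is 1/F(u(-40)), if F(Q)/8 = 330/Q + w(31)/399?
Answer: 133/10900 ≈ 0.012202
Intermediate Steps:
u(P) = 4 (u(P) = 4*(P/P) = 4*1 = 4)
w(M) = M²*(1 - M)
F(Q) = -76880/133 + 2640/Q (F(Q) = 8*(330/Q + (31²*(1 - 1*31))/399) = 8*(330/Q + (961*(1 - 31))*(1/399)) = 8*(330/Q + (961*(-30))*(1/399)) = 8*(330/Q - 28830*1/399) = 8*(330/Q - 9610/133) = 8*(-9610/133 + 330/Q) = -76880/133 + 2640/Q)
1/F(u(-40)) = 1/(-76880/133 + 2640/4) = 1/(-76880/133 + 2640*(¼)) = 1/(-76880/133 + 660) = 1/(10900/133) = 133/10900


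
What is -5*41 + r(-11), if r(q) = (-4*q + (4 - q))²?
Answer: 3276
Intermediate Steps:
r(q) = (4 - 5*q)²
-5*41 + r(-11) = -5*41 + (-4 + 5*(-11))² = -205 + (-4 - 55)² = -205 + (-59)² = -205 + 3481 = 3276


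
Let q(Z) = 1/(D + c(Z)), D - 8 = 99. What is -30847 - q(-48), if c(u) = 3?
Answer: -3393171/110 ≈ -30847.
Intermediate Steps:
D = 107 (D = 8 + 99 = 107)
q(Z) = 1/110 (q(Z) = 1/(107 + 3) = 1/110)
-30847 - q(-48) = -30847 - 1*1/110 = -30847 - 1/110 = -3393171/110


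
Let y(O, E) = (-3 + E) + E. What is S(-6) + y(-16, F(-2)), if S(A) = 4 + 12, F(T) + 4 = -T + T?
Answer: 5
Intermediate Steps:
F(T) = -4 (F(T) = -4 + (-T + T) = -4 + 0 = -4)
S(A) = 16
y(O, E) = -3 + 2*E
S(-6) + y(-16, F(-2)) = 16 + (-3 + 2*(-4)) = 16 + (-3 - 8) = 16 - 11 = 5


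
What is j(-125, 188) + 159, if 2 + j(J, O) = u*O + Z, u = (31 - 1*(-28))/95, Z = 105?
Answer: 35982/95 ≈ 378.76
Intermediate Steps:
u = 59/95 (u = (31 + 28)*(1/95) = 59*(1/95) = 59/95 ≈ 0.62105)
j(J, O) = 103 + 59*O/95 (j(J, O) = -2 + (59*O/95 + 105) = -2 + (105 + 59*O/95) = 103 + 59*O/95)
j(-125, 188) + 159 = (103 + (59/95)*188) + 159 = (103 + 11092/95) + 159 = 20877/95 + 159 = 35982/95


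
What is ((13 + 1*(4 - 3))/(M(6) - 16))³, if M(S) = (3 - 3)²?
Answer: -343/512 ≈ -0.66992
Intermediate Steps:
M(S) = 0 (M(S) = 0² = 0)
((13 + 1*(4 - 3))/(M(6) - 16))³ = ((13 + 1*(4 - 3))/(0 - 16))³ = ((13 + 1*1)/(-16))³ = ((13 + 1)*(-1/16))³ = (14*(-1/16))³ = (-7/8)³ = -343/512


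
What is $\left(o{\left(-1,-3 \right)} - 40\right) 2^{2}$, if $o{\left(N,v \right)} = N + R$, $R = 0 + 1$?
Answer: $-160$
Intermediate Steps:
$R = 1$
$o{\left(N,v \right)} = 1 + N$ ($o{\left(N,v \right)} = N + 1 = 1 + N$)
$\left(o{\left(-1,-3 \right)} - 40\right) 2^{2} = \left(\left(1 - 1\right) - 40\right) 2^{2} = \left(0 - 40\right) 4 = \left(-40\right) 4 = -160$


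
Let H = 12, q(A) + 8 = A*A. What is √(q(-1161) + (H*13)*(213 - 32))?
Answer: √1376149 ≈ 1173.1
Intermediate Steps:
q(A) = -8 + A² (q(A) = -8 + A*A = -8 + A²)
√(q(-1161) + (H*13)*(213 - 32)) = √((-8 + (-1161)²) + (12*13)*(213 - 32)) = √((-8 + 1347921) + 156*181) = √(1347913 + 28236) = √1376149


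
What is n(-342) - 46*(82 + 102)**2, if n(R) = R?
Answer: -1557718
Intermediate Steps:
n(-342) - 46*(82 + 102)**2 = -342 - 46*(82 + 102)**2 = -342 - 46*184**2 = -342 - 46*33856 = -342 - 1*1557376 = -342 - 1557376 = -1557718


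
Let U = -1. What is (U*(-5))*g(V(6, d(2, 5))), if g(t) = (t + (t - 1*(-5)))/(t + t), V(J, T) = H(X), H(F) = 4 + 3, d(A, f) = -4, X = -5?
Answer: 95/14 ≈ 6.7857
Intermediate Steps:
H(F) = 7
V(J, T) = 7
g(t) = (5 + 2*t)/(2*t) (g(t) = (t + (t + 5))/((2*t)) = (t + (5 + t))*(1/(2*t)) = (5 + 2*t)*(1/(2*t)) = (5 + 2*t)/(2*t))
(U*(-5))*g(V(6, d(2, 5))) = (-1*(-5))*((5/2 + 7)/7) = 5*((⅐)*(19/2)) = 5*(19/14) = 95/14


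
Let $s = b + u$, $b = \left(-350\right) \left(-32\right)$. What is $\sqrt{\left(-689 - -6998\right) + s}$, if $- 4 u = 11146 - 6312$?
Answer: $\frac{\sqrt{65202}}{2} \approx 127.67$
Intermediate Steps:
$u = - \frac{2417}{2}$ ($u = - \frac{11146 - 6312}{4} = \left(- \frac{1}{4}\right) 4834 = - \frac{2417}{2} \approx -1208.5$)
$b = 11200$
$s = \frac{19983}{2}$ ($s = 11200 - \frac{2417}{2} = \frac{19983}{2} \approx 9991.5$)
$\sqrt{\left(-689 - -6998\right) + s} = \sqrt{\left(-689 - -6998\right) + \frac{19983}{2}} = \sqrt{\left(-689 + 6998\right) + \frac{19983}{2}} = \sqrt{6309 + \frac{19983}{2}} = \sqrt{\frac{32601}{2}} = \frac{\sqrt{65202}}{2}$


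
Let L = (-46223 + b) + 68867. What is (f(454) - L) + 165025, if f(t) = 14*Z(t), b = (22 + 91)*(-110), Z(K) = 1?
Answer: 154825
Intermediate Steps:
b = -12430 (b = 113*(-110) = -12430)
f(t) = 14 (f(t) = 14*1 = 14)
L = 10214 (L = (-46223 - 12430) + 68867 = -58653 + 68867 = 10214)
(f(454) - L) + 165025 = (14 - 1*10214) + 165025 = (14 - 10214) + 165025 = -10200 + 165025 = 154825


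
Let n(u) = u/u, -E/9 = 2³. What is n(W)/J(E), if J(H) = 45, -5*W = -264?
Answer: 1/45 ≈ 0.022222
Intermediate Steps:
E = -72 (E = -9*2³ = -9*8 = -72)
W = 264/5 (W = -⅕*(-264) = 264/5 ≈ 52.800)
n(u) = 1
n(W)/J(E) = 1/45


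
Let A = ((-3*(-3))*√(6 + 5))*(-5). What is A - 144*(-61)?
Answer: 8784 - 45*√11 ≈ 8634.8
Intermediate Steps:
A = -45*√11 (A = (9*√11)*(-5) = -45*√11 ≈ -149.25)
A - 144*(-61) = -45*√11 - 144*(-61) = -45*√11 + 8784 = 8784 - 45*√11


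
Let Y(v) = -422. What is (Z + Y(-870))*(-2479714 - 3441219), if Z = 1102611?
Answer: -6525987222337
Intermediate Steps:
(Z + Y(-870))*(-2479714 - 3441219) = (1102611 - 422)*(-2479714 - 3441219) = 1102189*(-5920933) = -6525987222337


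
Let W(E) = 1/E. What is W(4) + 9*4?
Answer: 145/4 ≈ 36.250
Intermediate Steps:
W(4) + 9*4 = 1/4 + 9*4 = 1/4 + 36 = 145/4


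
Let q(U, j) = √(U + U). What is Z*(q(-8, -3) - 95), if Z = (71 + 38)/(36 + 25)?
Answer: -10355/61 + 436*I/61 ≈ -169.75 + 7.1475*I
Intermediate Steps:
q(U, j) = √2*√U (q(U, j) = √(2*U) = √2*√U)
Z = 109/61 ≈ 1.7869
Z*(q(-8, -3) - 95) = 109*(√2*√(-8) - 95)/61 = 109*(√2*(2*I*√2) - 95)/61 = 109*(4*I - 95)/61 = 109*(-95 + 4*I)/61 = -10355/61 + 436*I/61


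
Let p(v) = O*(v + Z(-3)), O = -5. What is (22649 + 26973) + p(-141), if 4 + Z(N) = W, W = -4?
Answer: 50367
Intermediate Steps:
Z(N) = -8 (Z(N) = -4 - 4 = -8)
p(v) = 40 - 5*v (p(v) = -5*(v - 8) = -5*(-8 + v) = 40 - 5*v)
(22649 + 26973) + p(-141) = (22649 + 26973) + (40 - 5*(-141)) = 49622 + (40 + 705) = 49622 + 745 = 50367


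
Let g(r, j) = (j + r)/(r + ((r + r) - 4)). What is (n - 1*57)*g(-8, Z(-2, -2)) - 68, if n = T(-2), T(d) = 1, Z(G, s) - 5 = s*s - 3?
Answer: -72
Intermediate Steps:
Z(G, s) = 2 + s² (Z(G, s) = 5 + (s*s - 3) = 5 + (s² - 3) = 5 + (-3 + s²) = 2 + s²)
g(r, j) = (j + r)/(-4 + 3*r) (g(r, j) = (j + r)/(r + (2*r - 4)) = (j + r)/(r + (-4 + 2*r)) = (j + r)/(-4 + 3*r))
n = 1
(n - 1*57)*g(-8, Z(-2, -2)) - 68 = (1 - 1*57)*(((2 + (-2)²) - 8)/(-4 + 3*(-8))) - 68 = (1 - 57)*(((2 + 4) - 8)/(-4 - 24)) - 68 = -56*(6 - 8)/(-28) - 68 = -(-2)*(-2) - 68 = -56*1/14 - 68 = -4 - 68 = -72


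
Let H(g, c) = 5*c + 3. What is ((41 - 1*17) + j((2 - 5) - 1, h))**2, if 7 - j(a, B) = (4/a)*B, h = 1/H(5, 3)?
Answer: 312481/324 ≈ 964.45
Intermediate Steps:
H(g, c) = 3 + 5*c
h = 1/18 (h = 1/(3 + 5*3) = 1/(3 + 15) = 1/18 ≈ 0.055556)
j(a, B) = 7 - 4*B/a (j(a, B) = 7 - 4/a*B = 7 - 4*B/a)
((41 - 1*17) + j((2 - 5) - 1, h))**2 = ((41 - 1*17) + (7 - 4*1/18/((2 - 5) - 1)))**2 = ((41 - 17) + (7 - 4*1/18/(-3 - 1)))**2 = (24 + (7 - 4*1/18/(-4)))**2 = (24 + (7 - 4*1/18*(-1/4)))**2 = (24 + (7 + 1/18))**2 = (24 + 127/18)**2 = (559/18)**2 = 312481/324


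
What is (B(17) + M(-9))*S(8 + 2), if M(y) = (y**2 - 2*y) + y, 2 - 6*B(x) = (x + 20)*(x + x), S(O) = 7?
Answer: -2506/3 ≈ -835.33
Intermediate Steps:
B(x) = 1/3 - x*(20 + x)/3 (B(x) = 1/3 - (x + 20)*(x + x)/6 = 1/3 - (20 + x)*2*x/6 = 1/3 - x*(20 + x)/3)
M(y) = y**2 - y
(B(17) + M(-9))*S(8 + 2) = ((1/3 - 20/3*17 - 1/3*17**2) - 9*(-1 - 9))*7 = ((1/3 - 340/3 - 1/3*289) - 9*(-10))*7 = ((1/3 - 340/3 - 289/3) + 90)*7 = (-628/3 + 90)*7 = -358/3*7 = -2506/3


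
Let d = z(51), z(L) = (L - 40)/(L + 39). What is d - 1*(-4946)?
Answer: 445151/90 ≈ 4946.1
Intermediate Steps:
z(L) = (-40 + L)/(39 + L)
d = 11/90 (d = (-40 + 51)/(39 + 51) = 11/90 ≈ 0.12222)
d - 1*(-4946) = 11/90 - 1*(-4946) = 11/90 + 4946 = 445151/90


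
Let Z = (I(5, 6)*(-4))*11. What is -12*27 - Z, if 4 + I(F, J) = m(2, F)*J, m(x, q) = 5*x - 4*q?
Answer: -3140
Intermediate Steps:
m(x, q) = -4*q + 5*x
I(F, J) = -4 + J*(10 - 4*F) (I(F, J) = -4 + (-4*F + 5*2)*J = -4 + (-4*F + 10)*J = -4 + (10 - 4*F)*J = -4 + J*(10 - 4*F))
Z = 2816 (Z = ((-4 + 10*6 - 4*5*6)*(-4))*11 = ((-4 + 60 - 120)*(-4))*11 = -64*(-4)*11 = 256*11 = 2816)
-12*27 - Z = -12*27 - 1*2816 = -324 - 2816 = -3140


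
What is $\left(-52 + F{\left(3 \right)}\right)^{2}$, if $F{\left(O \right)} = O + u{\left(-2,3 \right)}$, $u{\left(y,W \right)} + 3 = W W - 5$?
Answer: $2304$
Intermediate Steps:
$u{\left(y,W \right)} = -8 + W^{2}$ ($u{\left(y,W \right)} = -3 + \left(W W - 5\right) = -3 + \left(W^{2} - 5\right) = -3 + \left(-5 + W^{2}\right) = -8 + W^{2}$)
$F{\left(O \right)} = 1 + O$ ($F{\left(O \right)} = O - \left(8 - 3^{2}\right) = O + \left(-8 + 9\right) = O + 1 = 1 + O$)
$\left(-52 + F{\left(3 \right)}\right)^{2} = \left(-52 + \left(1 + 3\right)\right)^{2} = \left(-52 + 4\right)^{2} = \left(-48\right)^{2} = 2304$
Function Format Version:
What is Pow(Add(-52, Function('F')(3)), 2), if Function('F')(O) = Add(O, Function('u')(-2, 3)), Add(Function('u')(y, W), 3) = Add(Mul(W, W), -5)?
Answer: 2304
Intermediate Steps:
Function('u')(y, W) = Add(-8, Pow(W, 2)) (Function('u')(y, W) = Add(-3, Add(Mul(W, W), -5)) = Add(-3, Add(Pow(W, 2), -5)) = Add(-3, Add(-5, Pow(W, 2))) = Add(-8, Pow(W, 2)))
Function('F')(O) = Add(1, O) (Function('F')(O) = Add(O, Add(-8, Pow(3, 2))) = Add(O, Add(-8, 9)) = Add(O, 1) = Add(1, O))
Pow(Add(-52, Function('F')(3)), 2) = Pow(Add(-52, Add(1, 3)), 2) = Pow(Add(-52, 4), 2) = Pow(-48, 2) = 2304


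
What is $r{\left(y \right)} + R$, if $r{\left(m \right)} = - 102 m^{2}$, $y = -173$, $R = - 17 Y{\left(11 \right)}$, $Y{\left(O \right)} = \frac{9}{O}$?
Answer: $- \frac{33580491}{11} \approx -3.0528 \cdot 10^{6}$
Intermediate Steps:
$R = - \frac{153}{11}$ ($R = - 17 \cdot \frac{9}{11} = - 17 \cdot 9 \cdot \frac{1}{11} = \left(-17\right) \frac{9}{11} = - \frac{153}{11} \approx -13.909$)
$r{\left(y \right)} + R = - 102 \left(-173\right)^{2} - \frac{153}{11} = \left(-102\right) 29929 - \frac{153}{11} = -3052758 - \frac{153}{11} = - \frac{33580491}{11}$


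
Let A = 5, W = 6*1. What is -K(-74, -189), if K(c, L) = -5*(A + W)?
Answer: 55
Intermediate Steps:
W = 6
K(c, L) = -55 (K(c, L) = -5*(5 + 6) = -5*11 = -55)
-K(-74, -189) = -1*(-55) = 55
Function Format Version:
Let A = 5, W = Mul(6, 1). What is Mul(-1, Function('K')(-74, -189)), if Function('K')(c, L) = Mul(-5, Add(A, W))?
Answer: 55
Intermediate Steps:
W = 6
Function('K')(c, L) = -55 (Function('K')(c, L) = Mul(-5, Add(5, 6)) = Mul(-5, 11) = -55)
Mul(-1, Function('K')(-74, -189)) = Mul(-1, -55) = 55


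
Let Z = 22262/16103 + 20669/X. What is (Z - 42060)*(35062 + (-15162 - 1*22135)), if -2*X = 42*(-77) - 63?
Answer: 1663058474104840/17697197 ≈ 9.3973e+7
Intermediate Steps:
X = 3297/2 (X = -(42*(-77) - 63)/2 = -(-3234 - 63)/2 = -½*(-3297) = 3297/2 ≈ 1648.5)
Z = 739063628/53091591 (Z = 22262/16103 + 20669/(3297/2) = 22262*(1/16103) + 20669*(2/3297) = 22262/16103 + 41338/3297 = 739063628/53091591 ≈ 13.921)
(Z - 42060)*(35062 + (-15162 - 1*22135)) = (739063628/53091591 - 42060)*(35062 + (-15162 - 1*22135)) = -2232293253832*(35062 + (-15162 - 22135))/53091591 = -2232293253832*(35062 - 37297)/53091591 = -2232293253832/53091591*(-2235) = 1663058474104840/17697197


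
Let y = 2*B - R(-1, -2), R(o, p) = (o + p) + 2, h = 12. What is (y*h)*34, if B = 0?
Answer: 408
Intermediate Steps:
R(o, p) = 2 + o + p
y = 1 (y = 2*0 - (2 - 1 - 2) = 0 - 1*(-1) = 0 + 1 = 1)
(y*h)*34 = (1*12)*34 = 12*34 = 408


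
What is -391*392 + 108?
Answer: -153164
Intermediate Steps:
-391*392 + 108 = -153272 + 108 = -153164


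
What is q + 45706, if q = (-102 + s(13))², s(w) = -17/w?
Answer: 9527963/169 ≈ 56379.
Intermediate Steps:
q = 1803649/169 (q = (-102 - 17/13)² = (-1343/13)² = 1803649/169 ≈ 10672.)
q + 45706 = 1803649/169 + 45706 = 9527963/169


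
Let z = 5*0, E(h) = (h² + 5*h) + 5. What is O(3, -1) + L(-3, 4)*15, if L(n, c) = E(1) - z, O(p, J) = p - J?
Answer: 169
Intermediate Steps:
E(h) = 5 + h² + 5*h
z = 0
L(n, c) = 11 (L(n, c) = (5 + 1² + 5*1) - 1*0 = (5 + 1 + 5) + 0 = 11 + 0 = 11)
O(3, -1) + L(-3, 4)*15 = (3 - 1*(-1)) + 11*15 = (3 + 1) + 165 = 4 + 165 = 169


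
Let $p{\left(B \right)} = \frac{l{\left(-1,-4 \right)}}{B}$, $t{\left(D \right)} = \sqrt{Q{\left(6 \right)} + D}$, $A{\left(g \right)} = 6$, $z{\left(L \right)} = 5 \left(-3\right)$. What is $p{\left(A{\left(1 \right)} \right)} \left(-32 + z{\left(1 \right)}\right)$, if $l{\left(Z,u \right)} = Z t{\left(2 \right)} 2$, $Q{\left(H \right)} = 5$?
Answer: $\frac{47 \sqrt{7}}{3} \approx 41.45$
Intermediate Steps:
$z{\left(L \right)} = -15$
$t{\left(D \right)} = \sqrt{5 + D}$
$l{\left(Z,u \right)} = 2 Z \sqrt{7}$ ($l{\left(Z,u \right)} = Z \sqrt{5 + 2} \cdot 2 = Z \sqrt{7} \cdot 2 = 2 Z \sqrt{7}$)
$p{\left(B \right)} = - \frac{2 \sqrt{7}}{B}$ ($p{\left(B \right)} = \frac{2 \left(-1\right) \sqrt{7}}{B} = \frac{\left(-2\right) \sqrt{7}}{B} = - \frac{2 \sqrt{7}}{B}$)
$p{\left(A{\left(1 \right)} \right)} \left(-32 + z{\left(1 \right)}\right) = - \frac{2 \sqrt{7}}{6} \left(-32 - 15\right) = \left(-2\right) \sqrt{7} \cdot \frac{1}{6} \left(-47\right) = - \frac{\sqrt{7}}{3} \left(-47\right) = \frac{47 \sqrt{7}}{3}$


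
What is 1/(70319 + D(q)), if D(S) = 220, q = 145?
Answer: 1/70539 ≈ 1.4177e-5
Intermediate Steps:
1/(70319 + D(q)) = 1/(70319 + 220) = 1/70539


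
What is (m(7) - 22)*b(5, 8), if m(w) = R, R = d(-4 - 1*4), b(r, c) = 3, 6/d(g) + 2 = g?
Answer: -339/5 ≈ -67.800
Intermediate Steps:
d(g) = 6/(-2 + g)
R = -3/5 (R = 6/(-2 + (-4 - 1*4)) = 6/(-2 + (-4 - 4)) = 6/(-2 - 8) = 6/(-10) = 6*(-1/10) = -3/5 ≈ -0.60000)
m(w) = -3/5
(m(7) - 22)*b(5, 8) = (-3/5 - 22)*3 = -113/5*3 = -339/5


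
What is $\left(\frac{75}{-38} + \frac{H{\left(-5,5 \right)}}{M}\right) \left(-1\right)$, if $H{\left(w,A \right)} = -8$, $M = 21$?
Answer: $\frac{1879}{798} \approx 2.3546$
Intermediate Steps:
$\left(\frac{75}{-38} + \frac{H{\left(-5,5 \right)}}{M}\right) \left(-1\right) = \left(\frac{75}{-38} - \frac{8}{21}\right) \left(-1\right) = \left(75 \left(- \frac{1}{38}\right) - \frac{8}{21}\right) \left(-1\right) = \left(- \frac{75}{38} - \frac{8}{21}\right) \left(-1\right) = \left(- \frac{1879}{798}\right) \left(-1\right) = \frac{1879}{798}$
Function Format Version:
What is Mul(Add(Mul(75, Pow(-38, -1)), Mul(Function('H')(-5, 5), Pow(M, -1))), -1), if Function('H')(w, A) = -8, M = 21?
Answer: Rational(1879, 798) ≈ 2.3546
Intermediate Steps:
Mul(Add(Mul(75, Pow(-38, -1)), Mul(Function('H')(-5, 5), Pow(M, -1))), -1) = Mul(Add(Mul(75, Pow(-38, -1)), Mul(-8, Pow(21, -1))), -1) = Mul(Add(Mul(75, Rational(-1, 38)), Mul(-8, Rational(1, 21))), -1) = Mul(Add(Rational(-75, 38), Rational(-8, 21)), -1) = Mul(Rational(-1879, 798), -1) = Rational(1879, 798)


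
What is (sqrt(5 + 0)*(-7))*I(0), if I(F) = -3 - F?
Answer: 21*sqrt(5) ≈ 46.957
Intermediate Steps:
(sqrt(5 + 0)*(-7))*I(0) = (sqrt(5 + 0)*(-7))*(-3 - 1*0) = (sqrt(5)*(-7))*(-3 + 0) = -7*sqrt(5)*(-3) = 21*sqrt(5)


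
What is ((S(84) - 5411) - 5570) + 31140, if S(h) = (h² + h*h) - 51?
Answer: 34220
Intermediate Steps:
S(h) = -51 + 2*h² (S(h) = (h² + h²) - 51 = 2*h² - 51 = -51 + 2*h²)
((S(84) - 5411) - 5570) + 31140 = (((-51 + 2*84²) - 5411) - 5570) + 31140 = (((-51 + 2*7056) - 5411) - 5570) + 31140 = (((-51 + 14112) - 5411) - 5570) + 31140 = ((14061 - 5411) - 5570) + 31140 = (8650 - 5570) + 31140 = 3080 + 31140 = 34220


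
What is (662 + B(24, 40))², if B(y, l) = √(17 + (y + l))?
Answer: 450241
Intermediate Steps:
B(y, l) = √(17 + l + y) (B(y, l) = √(17 + (l + y)) = √(17 + l + y))
(662 + B(24, 40))² = (662 + √(17 + 40 + 24))² = (662 + √81)² = (662 + 9)² = 671² = 450241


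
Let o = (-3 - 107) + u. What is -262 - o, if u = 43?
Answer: -195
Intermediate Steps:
o = -67 (o = (-3 - 107) + 43 = -110 + 43 = -67)
-262 - o = -262 - 1*(-67) = -262 + 67 = -195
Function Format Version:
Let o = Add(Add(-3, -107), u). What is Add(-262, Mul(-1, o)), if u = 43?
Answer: -195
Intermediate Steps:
o = -67 (o = Add(Add(-3, -107), 43) = Add(-110, 43) = -67)
Add(-262, Mul(-1, o)) = Add(-262, Mul(-1, -67)) = Add(-262, 67) = -195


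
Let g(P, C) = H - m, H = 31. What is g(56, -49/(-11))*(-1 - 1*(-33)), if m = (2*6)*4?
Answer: -544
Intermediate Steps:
m = 48 (m = 12*4 = 48)
g(P, C) = -17 (g(P, C) = 31 - 1*48 = 31 - 48 = -17)
g(56, -49/(-11))*(-1 - 1*(-33)) = -17*(-1 - 1*(-33)) = -17*(-1 + 33) = -17*32 = -544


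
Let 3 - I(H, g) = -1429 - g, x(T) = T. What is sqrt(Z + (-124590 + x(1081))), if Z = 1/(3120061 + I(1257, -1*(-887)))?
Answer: I*sqrt(301030241515514305)/1561190 ≈ 351.44*I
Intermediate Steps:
I(H, g) = 1432 + g (I(H, g) = 3 - (-1429 - g) = 3 + (1429 + g) = 1432 + g)
Z = 1/3122380 (Z = 1/(3120061 + (1432 - 1*(-887))) = 1/(3120061 + (1432 + 887)) = 1/(3120061 + 2319) = 1/3122380 ≈ 3.2027e-7)
sqrt(Z + (-124590 + x(1081))) = sqrt(1/3122380 + (-124590 + 1081)) = sqrt(1/3122380 - 123509) = sqrt(-385642031419/3122380) = I*sqrt(301030241515514305)/1561190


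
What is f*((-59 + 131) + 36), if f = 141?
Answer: 15228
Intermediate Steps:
f*((-59 + 131) + 36) = 141*((-59 + 131) + 36) = 141*(72 + 36) = 141*108 = 15228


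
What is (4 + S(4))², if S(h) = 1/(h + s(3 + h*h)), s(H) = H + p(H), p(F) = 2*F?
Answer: 60025/3721 ≈ 16.131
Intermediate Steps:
s(H) = 3*H (s(H) = H + 2*H = 3*H)
S(h) = 1/(9 + h + 3*h²) (S(h) = 1/(h + 3*(3 + h*h)) = 1/(h + 3*(3 + h²)) = 1/(h + (9 + 3*h²)) = 1/(9 + h + 3*h²))
(4 + S(4))² = (4 + 1/(9 + 4 + 3*4²))² = (4 + 1/(9 + 4 + 3*16))² = (4 + 1/(9 + 4 + 48))² = (4 + 1/61)² = (245/61)² = 60025/3721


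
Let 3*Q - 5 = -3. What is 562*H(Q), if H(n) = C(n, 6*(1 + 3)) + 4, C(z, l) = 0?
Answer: 2248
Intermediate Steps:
Q = ⅔ (Q = 5/3 + (⅓)*(-3) = 5/3 - 1 = ⅔ ≈ 0.66667)
H(n) = 4 (H(n) = 0 + 4 = 4)
562*H(Q) = 562*4 = 2248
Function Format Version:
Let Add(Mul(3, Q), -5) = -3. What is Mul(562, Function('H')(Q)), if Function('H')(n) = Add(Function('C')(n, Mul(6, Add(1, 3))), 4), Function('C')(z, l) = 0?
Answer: 2248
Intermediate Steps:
Q = Rational(2, 3) (Q = Add(Rational(5, 3), Mul(Rational(1, 3), -3)) = Add(Rational(5, 3), -1) = Rational(2, 3) ≈ 0.66667)
Function('H')(n) = 4 (Function('H')(n) = Add(0, 4) = 4)
Mul(562, Function('H')(Q)) = Mul(562, 4) = 2248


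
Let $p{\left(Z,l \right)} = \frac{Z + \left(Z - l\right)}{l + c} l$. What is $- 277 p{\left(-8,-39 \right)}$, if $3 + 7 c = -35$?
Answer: $- \frac{1739283}{311} \approx -5592.5$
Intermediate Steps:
$c = - \frac{38}{7}$ ($c = - \frac{3}{7} + \frac{1}{7} \left(-35\right) = - \frac{3}{7} - 5 = - \frac{38}{7} \approx -5.4286$)
$p{\left(Z,l \right)} = \frac{l \left(- l + 2 Z\right)}{- \frac{38}{7} + l}$ ($p{\left(Z,l \right)} = \frac{Z + \left(Z - l\right)}{l - \frac{38}{7}} l = \frac{- l + 2 Z}{- \frac{38}{7} + l} l = \frac{l \left(- l + 2 Z\right)}{- \frac{38}{7} + l}$)
$- 277 p{\left(-8,-39 \right)} = - 277 \cdot 7 \left(-39\right) \frac{1}{-38 + 7 \left(-39\right)} \left(\left(-1\right) \left(-39\right) + 2 \left(-8\right)\right) = - 277 \cdot 7 \left(-39\right) \frac{1}{-38 - 273} \left(39 - 16\right) = - 277 \cdot 7 \left(-39\right) \frac{1}{-311} \cdot 23 = - 277 \cdot 7 \left(-39\right) \left(- \frac{1}{311}\right) 23 = \left(-277\right) \frac{6279}{311} = - \frac{1739283}{311}$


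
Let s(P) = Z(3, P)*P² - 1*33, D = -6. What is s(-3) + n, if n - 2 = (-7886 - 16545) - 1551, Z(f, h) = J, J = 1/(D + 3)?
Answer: -26016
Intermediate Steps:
J = -⅓ (J = 1/(-6 + 3) = 1/(-3) = -⅓ ≈ -0.33333)
Z(f, h) = -⅓
n = -25980 (n = 2 + ((-7886 - 16545) - 1551) = 2 + (-24431 - 1551) = 2 - 25982 = -25980)
s(P) = -33 - P²/3 (s(P) = -P²/3 - 1*33 = -P²/3 - 33 = -33 - P²/3)
s(-3) + n = (-33 - ⅓*(-3)²) - 25980 = (-33 - ⅓*9) - 25980 = (-33 - 3) - 25980 = -36 - 25980 = -26016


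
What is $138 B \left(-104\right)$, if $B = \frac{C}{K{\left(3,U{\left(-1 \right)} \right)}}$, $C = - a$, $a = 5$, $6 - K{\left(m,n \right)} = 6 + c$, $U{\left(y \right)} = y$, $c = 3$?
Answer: $-23920$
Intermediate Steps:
$K{\left(m,n \right)} = -3$ ($K{\left(m,n \right)} = 6 - \left(6 + 3\right) = 6 - 9 = -3$)
$C = -5$ ($C = \left(-1\right) 5 = -5$)
$B = \frac{5}{3}$ ($B = - \frac{5}{-3} = \left(-5\right) \left(- \frac{1}{3}\right) = \frac{5}{3} \approx 1.6667$)
$138 B \left(-104\right) = 138 \cdot \frac{5}{3} \left(-104\right) = 230 \left(-104\right) = -23920$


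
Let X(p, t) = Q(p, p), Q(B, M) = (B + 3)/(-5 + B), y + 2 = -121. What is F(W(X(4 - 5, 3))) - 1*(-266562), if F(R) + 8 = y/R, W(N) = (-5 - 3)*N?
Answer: 2132063/8 ≈ 2.6651e+5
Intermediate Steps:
y = -123 (y = -2 - 121 = -123)
Q(B, M) = (3 + B)/(-5 + B)
X(p, t) = (3 + p)/(-5 + p)
W(N) = -8*N
F(R) = -8 - 123/R
F(W(X(4 - 5, 3))) - 1*(-266562) = (-8 - 123*(-(-5 + (4 - 5))/(8*(3 + (4 - 5))))) - 1*(-266562) = (-8 - 123*(-(-5 - 1)/(8*(3 - 1)))) + 266562 = (-8 - 123/((-8*2/(-6)))) + 266562 = (-8 - 123/((-(-4)*2/3))) + 266562 = (-8 - 123/((-8*(-⅓)))) + 266562 = (-8 - 123/8/3) + 266562 = (-8 - 123*3/8) + 266562 = (-8 - 369/8) + 266562 = -433/8 + 266562 = 2132063/8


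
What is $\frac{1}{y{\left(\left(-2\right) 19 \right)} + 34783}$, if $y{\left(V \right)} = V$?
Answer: $\frac{1}{34745} \approx 2.8781 \cdot 10^{-5}$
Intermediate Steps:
$\frac{1}{y{\left(\left(-2\right) 19 \right)} + 34783} = \frac{1}{\left(-2\right) 19 + 34783} = \frac{1}{-38 + 34783} = \frac{1}{34745}$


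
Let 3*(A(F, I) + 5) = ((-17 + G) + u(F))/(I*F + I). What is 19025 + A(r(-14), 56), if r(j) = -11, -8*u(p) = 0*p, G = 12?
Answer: 6390721/336 ≈ 19020.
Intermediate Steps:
u(p) = 0 (u(p) = -0*p = -⅛*0 = 0)
A(F, I) = -5 - 5/(3*(I + F*I)) (A(F, I) = -5 + (((-17 + 12) + 0)/(I*F + I))/3 = -5 + ((-5 + 0)/(F*I + I))/3 = -5 + (-5/(I + F*I))/3 = -5 - 5/(3*(I + F*I)))
19025 + A(r(-14), 56) = 19025 + (5/3)*(-1 - 3*56 - 3*(-11)*56)/(56*(1 - 11)) = 19025 + (5/3)*(1/56)*(-1 - 168 + 1848)/(-10) = 19025 + (5/3)*(1/56)*(-⅒)*1679 = 19025 - 1679/336 = 6390721/336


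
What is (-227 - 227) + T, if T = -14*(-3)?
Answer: -412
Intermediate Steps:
T = 42
(-227 - 227) + T = (-227 - 227) + 42 = -454 + 42 = -412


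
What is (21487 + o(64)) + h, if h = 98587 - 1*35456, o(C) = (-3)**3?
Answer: 84591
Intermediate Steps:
o(C) = -27
h = 63131 (h = 98587 - 35456 = 63131)
(21487 + o(64)) + h = (21487 - 27) + 63131 = 21460 + 63131 = 84591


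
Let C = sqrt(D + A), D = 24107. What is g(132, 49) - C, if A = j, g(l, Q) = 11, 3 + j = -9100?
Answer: 11 - 22*sqrt(31) ≈ -111.49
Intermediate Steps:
j = -9103 (j = -3 - 9100 = -9103)
A = -9103
C = 22*sqrt(31) (C = sqrt(24107 - 9103) = sqrt(15004) = 22*sqrt(31) ≈ 122.49)
g(132, 49) - C = 11 - 22*sqrt(31)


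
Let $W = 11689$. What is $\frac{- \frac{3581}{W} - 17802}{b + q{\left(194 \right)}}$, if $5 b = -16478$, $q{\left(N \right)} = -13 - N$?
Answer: $\frac{1040455795}{204709457} \approx 5.0826$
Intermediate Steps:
$b = - \frac{16478}{5}$ ($b = \frac{1}{5} \left(-16478\right) = - \frac{16478}{5} \approx -3295.6$)
$\frac{- \frac{3581}{W} - 17802}{b + q{\left(194 \right)}} = \frac{- \frac{3581}{11689} - 17802}{- \frac{16478}{5} - 207} = - \frac{208091159}{11689 \left(- \frac{17513}{5}\right)} = \left(- \frac{208091159}{11689}\right) \left(- \frac{5}{17513}\right) = \frac{1040455795}{204709457}$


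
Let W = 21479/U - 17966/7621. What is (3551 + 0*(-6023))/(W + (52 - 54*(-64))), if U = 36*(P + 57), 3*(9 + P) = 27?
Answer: 55531574892/54985953563 ≈ 1.0099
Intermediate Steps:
P = 0 (P = -9 + (⅓)*27 = -9 + 9 = 0)
U = 2052 (U = 36*(0 + 57) = 36*57 = 2052)
W = 126825227/15638292 (W = 21479/2052 - 17966/7621 = 126825227/15638292 ≈ 8.1099)
(3551 + 0*(-6023))/(W + (52 - 54*(-64))) = (3551 + 0*(-6023))/(126825227/15638292 + (52 - 54*(-64))) = (3551 + 0)/(126825227/15638292 + (52 + 3456)) = 3551/(126825227/15638292 + 3508) = 3551/(54985953563/15638292) = 3551*(15638292/54985953563) = 55531574892/54985953563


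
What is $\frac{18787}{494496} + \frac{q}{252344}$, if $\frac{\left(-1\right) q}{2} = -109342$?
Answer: $\frac{14109893749}{15597887328} \approx 0.9046$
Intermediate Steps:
$q = 218684$ ($q = \left(-2\right) \left(-109342\right) = 218684$)
$\frac{18787}{494496} + \frac{q}{252344} = \frac{18787}{494496} + \frac{218684}{252344} = 18787 \cdot \frac{1}{494496} + 218684 \cdot \frac{1}{252344} = \frac{18787}{494496} + \frac{54671}{63086} = \frac{14109893749}{15597887328}$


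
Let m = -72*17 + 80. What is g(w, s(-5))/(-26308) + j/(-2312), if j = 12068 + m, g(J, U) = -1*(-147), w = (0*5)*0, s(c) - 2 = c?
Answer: -35966057/7603012 ≈ -4.7305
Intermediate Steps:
s(c) = 2 + c
w = 0 (w = 0*0 = 0)
m = -1144 (m = -1224 + 80 = -1144)
g(J, U) = 147
j = 10924 (j = 12068 - 1144 = 10924)
g(w, s(-5))/(-26308) + j/(-2312) = 147/(-26308) + 10924/(-2312) = 147*(-1/26308) + 10924*(-1/2312) = -147/26308 - 2731/578 = -35966057/7603012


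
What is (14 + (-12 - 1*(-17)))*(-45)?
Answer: -855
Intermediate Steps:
(14 + (-12 - 1*(-17)))*(-45) = (14 + (-12 + 17))*(-45) = (14 + 5)*(-45) = 19*(-45) = -855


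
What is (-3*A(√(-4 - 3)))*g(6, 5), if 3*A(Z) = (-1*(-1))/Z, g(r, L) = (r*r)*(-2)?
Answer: -72*I*√7/7 ≈ -27.213*I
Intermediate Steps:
g(r, L) = -2*r² (g(r, L) = r²*(-2) = -2*r²)
A(Z) = 1/(3*Z) (A(Z) = ((-1*(-1))/Z)/3 = (1/Z)/3 = 1/(3*Z))
(-3*A(√(-4 - 3)))*g(6, 5) = (-1/(√(-4 - 3)))*(-2*6²) = (-1/(√(-7)))*(-2*36) = -1/(I*√7)*(-72) = -(-1)*I*√7/7*(-72) = (I*√7/7)*(-72) = -72*I*√7/7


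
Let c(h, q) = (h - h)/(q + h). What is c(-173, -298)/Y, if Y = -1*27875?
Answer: 0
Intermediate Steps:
c(h, q) = 0 (c(h, q) = 0/(h + q) = 0)
Y = -27875
c(-173, -298)/Y = 0/(-27875) = 0*(-1/27875) = 0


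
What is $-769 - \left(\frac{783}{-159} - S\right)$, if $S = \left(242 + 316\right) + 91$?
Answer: $- \frac{6099}{53} \approx -115.08$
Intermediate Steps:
$S = 649$ ($S = 558 + 91 = 649$)
$-769 - \left(\frac{783}{-159} - S\right) = -769 - \left(\frac{783}{-159} - 649\right) = -769 - \left(783 \left(- \frac{1}{159}\right) - 649\right) = -769 - \left(- \frac{261}{53} - 649\right) = -769 - - \frac{34658}{53} = -769 + \frac{34658}{53} = - \frac{6099}{53}$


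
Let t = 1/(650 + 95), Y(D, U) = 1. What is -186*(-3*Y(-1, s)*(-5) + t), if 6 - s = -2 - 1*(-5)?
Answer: -2078736/745 ≈ -2790.3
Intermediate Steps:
s = 3 (s = 6 - (-2 - 1*(-5)) = 6 - (-2 + 5) = 6 - 1*3 = 6 - 3 = 3)
t = 1/745 ≈ 0.0013423
-186*(-3*Y(-1, s)*(-5) + t) = -186*(-3*1*(-5) + 1/745) = -186*(-3*(-5) + 1/745) = -186*(15 + 1/745) = -186*11176/745 = -2078736/745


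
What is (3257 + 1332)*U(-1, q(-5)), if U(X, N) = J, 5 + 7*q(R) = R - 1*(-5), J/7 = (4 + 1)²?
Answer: 803075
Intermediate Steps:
J = 175 (J = 7*(4 + 1)² = 7*5² = 7*25 = 175)
q(R) = R/7 (q(R) = -5/7 + (R - 1*(-5))/7 = -5/7 + (R + 5)/7 = -5/7 + (5 + R)/7 = -5/7 + (5/7 + R/7) = R/7)
U(X, N) = 175
(3257 + 1332)*U(-1, q(-5)) = (3257 + 1332)*175 = 4589*175 = 803075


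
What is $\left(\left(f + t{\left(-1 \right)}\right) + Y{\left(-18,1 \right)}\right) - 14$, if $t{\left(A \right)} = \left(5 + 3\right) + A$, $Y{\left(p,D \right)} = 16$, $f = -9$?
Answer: $0$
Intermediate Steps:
$t{\left(A \right)} = 8 + A$
$\left(\left(f + t{\left(-1 \right)}\right) + Y{\left(-18,1 \right)}\right) - 14 = \left(\left(-9 + \left(8 - 1\right)\right) + 16\right) - 14 = \left(\left(-9 + 7\right) + 16\right) - 14 = \left(-2 + 16\right) - 14 = 14 - 14 = 0$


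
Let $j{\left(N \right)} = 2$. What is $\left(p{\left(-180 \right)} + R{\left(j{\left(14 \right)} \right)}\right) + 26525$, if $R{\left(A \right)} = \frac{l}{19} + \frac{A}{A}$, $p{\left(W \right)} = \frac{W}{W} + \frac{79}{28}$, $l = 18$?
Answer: $\frac{14114369}{532} \approx 26531.0$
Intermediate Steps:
$p{\left(W \right)} = \frac{107}{28}$ ($p{\left(W \right)} = 1 + 79 \cdot \frac{1}{28} = 1 + \frac{79}{28} = \frac{107}{28}$)
$R{\left(A \right)} = \frac{37}{19}$ ($R{\left(A \right)} = \frac{18}{19} + \frac{A}{A} = 18 \cdot \frac{1}{19} + 1 = \frac{18}{19} + 1 = \frac{37}{19}$)
$\left(p{\left(-180 \right)} + R{\left(j{\left(14 \right)} \right)}\right) + 26525 = \left(\frac{107}{28} + \frac{37}{19}\right) + 26525 = \frac{3069}{532} + 26525 = \frac{14114369}{532}$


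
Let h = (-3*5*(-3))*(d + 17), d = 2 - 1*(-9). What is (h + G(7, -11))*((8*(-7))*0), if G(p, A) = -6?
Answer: 0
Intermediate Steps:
d = 11 (d = 2 + 9 = 11)
h = 1260 (h = (-3*5*(-3))*(11 + 17) = -15*(-3)*28 = 45*28 = 1260)
(h + G(7, -11))*((8*(-7))*0) = (1260 - 6)*((8*(-7))*0) = 1254*(-56*0) = 1254*0 = 0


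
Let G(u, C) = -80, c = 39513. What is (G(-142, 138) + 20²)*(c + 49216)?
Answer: 28393280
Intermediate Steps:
(G(-142, 138) + 20²)*(c + 49216) = (-80 + 20²)*(39513 + 49216) = (-80 + 400)*88729 = 320*88729 = 28393280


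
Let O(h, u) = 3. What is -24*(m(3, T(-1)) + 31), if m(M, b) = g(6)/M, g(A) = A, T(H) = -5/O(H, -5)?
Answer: -792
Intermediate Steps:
T(H) = -5/3
m(M, b) = 6/M
-24*(m(3, T(-1)) + 31) = -24*(6/3 + 31) = -24*(6*(⅓) + 31) = -24*(2 + 31) = -24*33 = -792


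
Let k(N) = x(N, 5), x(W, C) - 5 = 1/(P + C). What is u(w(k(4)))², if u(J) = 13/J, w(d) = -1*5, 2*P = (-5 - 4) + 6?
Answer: 169/25 ≈ 6.7600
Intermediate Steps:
P = -3/2 (P = ((-5 - 4) + 6)/2 = (-9 + 6)/2 = (½)*(-3) = -3/2 ≈ -1.5000)
x(W, C) = 5 + 1/(-3/2 + C)
k(N) = 37/7 (k(N) = (-13 + 10*5)/(-3 + 2*5) = (-13 + 50)/(-3 + 10) = 37/7)
w(d) = -5
u(w(k(4)))² = (13/(-5))² = (13*(-⅕))² = (-13/5)² = 169/25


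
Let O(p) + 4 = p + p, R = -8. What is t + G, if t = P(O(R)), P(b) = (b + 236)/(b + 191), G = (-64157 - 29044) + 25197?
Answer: -1292052/19 ≈ -68003.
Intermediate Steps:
O(p) = -4 + 2*p (O(p) = -4 + (p + p) = -4 + 2*p)
G = -68004 (G = -93201 + 25197 = -68004)
P(b) = (236 + b)/(191 + b)
t = 24/19 (t = (236 + (-4 + 2*(-8)))/(191 + (-4 + 2*(-8))) = (236 + (-4 - 16))/(191 + (-4 - 16)) = (236 - 20)/(191 - 20) = 216/171 = (1/171)*216 = 24/19 ≈ 1.2632)
t + G = 24/19 - 68004 = -1292052/19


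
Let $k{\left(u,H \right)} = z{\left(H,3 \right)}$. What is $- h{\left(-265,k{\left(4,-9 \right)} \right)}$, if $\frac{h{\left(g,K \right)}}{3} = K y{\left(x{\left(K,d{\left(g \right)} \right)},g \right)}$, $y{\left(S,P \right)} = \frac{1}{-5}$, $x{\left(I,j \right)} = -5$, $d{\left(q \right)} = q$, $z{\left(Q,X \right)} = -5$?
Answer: $-3$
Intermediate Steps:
$k{\left(u,H \right)} = -5$
$y{\left(S,P \right)} = - \frac{1}{5}$
$h{\left(g,K \right)} = - \frac{3 K}{5}$ ($h{\left(g,K \right)} = 3 K \left(- \frac{1}{5}\right) = 3 \left(- \frac{K}{5}\right) = - \frac{3 K}{5}$)
$- h{\left(-265,k{\left(4,-9 \right)} \right)} = - \frac{\left(-3\right) \left(-5\right)}{5} = \left(-1\right) 3 = -3$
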